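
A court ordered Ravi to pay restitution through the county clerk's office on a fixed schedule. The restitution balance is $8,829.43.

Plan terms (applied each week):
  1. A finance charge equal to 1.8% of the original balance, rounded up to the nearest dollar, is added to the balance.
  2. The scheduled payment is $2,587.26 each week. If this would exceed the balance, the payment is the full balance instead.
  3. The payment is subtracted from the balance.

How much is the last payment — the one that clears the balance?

$1,703.65

Week 1: opening $8,829.43; interest $159.00 → $8,988.43; payment $2,587.26; balance $6,401.17
Week 2: opening $6,401.17; interest $159.00 → $6,560.17; payment $2,587.26; balance $3,972.91
Week 3: opening $3,972.91; interest $159.00 → $4,131.91; payment $2,587.26; balance $1,544.65
Week 4: opening $1,544.65; interest $159.00 → $1,703.65; payment $1,703.65; balance $0.00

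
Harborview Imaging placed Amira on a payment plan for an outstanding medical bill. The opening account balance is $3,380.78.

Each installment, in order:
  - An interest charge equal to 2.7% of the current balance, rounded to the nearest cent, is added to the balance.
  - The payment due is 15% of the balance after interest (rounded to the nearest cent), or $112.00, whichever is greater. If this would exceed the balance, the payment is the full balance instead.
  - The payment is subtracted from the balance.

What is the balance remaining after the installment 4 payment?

$1,963.24

Installment 1: $3,380.78 +$91.28 interest = $3,472.06; pay $520.81 → $2,951.25
Installment 2: $2,951.25 +$79.68 interest = $3,030.93; pay $454.64 → $2,576.29
Installment 3: $2,576.29 +$69.56 interest = $2,645.85; pay $396.88 → $2,248.97
Installment 4: $2,248.97 +$60.72 interest = $2,309.69; pay $346.45 → $1,963.24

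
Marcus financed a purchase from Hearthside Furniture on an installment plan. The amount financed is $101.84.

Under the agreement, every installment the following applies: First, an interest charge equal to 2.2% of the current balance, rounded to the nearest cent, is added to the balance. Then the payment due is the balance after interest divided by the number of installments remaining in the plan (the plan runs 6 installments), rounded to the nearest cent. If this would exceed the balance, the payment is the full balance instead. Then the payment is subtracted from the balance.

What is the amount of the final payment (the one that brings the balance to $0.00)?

$19.34

# | Opening | Interest | Payment | End bal
1 | $101.84 | $2.24 | $17.35 | $86.73
2 | $86.73 | $1.91 | $17.73 | $70.91
3 | $70.91 | $1.56 | $18.12 | $54.35
4 | $54.35 | $1.20 | $18.52 | $37.03
5 | $37.03 | $0.81 | $18.92 | $18.92
6 | $18.92 | $0.42 | $19.34 | $0.00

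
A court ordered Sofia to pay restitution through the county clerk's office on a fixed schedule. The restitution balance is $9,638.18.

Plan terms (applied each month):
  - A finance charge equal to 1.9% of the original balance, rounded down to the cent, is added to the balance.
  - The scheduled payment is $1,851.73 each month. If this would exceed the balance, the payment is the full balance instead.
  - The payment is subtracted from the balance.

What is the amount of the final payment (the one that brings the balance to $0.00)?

Month 1: $9,638.18 +$183.12 interest = $9,821.30; pay $1,851.73 → $7,969.57
Month 2: $7,969.57 +$183.12 interest = $8,152.69; pay $1,851.73 → $6,300.96
Month 3: $6,300.96 +$183.12 interest = $6,484.08; pay $1,851.73 → $4,632.35
Month 4: $4,632.35 +$183.12 interest = $4,815.47; pay $1,851.73 → $2,963.74
Month 5: $2,963.74 +$183.12 interest = $3,146.86; pay $1,851.73 → $1,295.13
Month 6: $1,295.13 +$183.12 interest = $1,478.25; pay $1,478.25 → $0.00

$1,478.25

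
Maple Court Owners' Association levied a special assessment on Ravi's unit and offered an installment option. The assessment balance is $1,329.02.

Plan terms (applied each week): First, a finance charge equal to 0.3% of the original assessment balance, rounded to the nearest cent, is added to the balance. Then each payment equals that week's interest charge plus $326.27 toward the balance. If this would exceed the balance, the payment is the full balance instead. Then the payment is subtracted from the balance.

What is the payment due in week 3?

Week 1: $1,329.02 +$3.99 interest = $1,333.01; pay $330.26 → $1,002.75
Week 2: $1,002.75 +$3.99 interest = $1,006.74; pay $330.26 → $676.48
Week 3: $676.48 +$3.99 interest = $680.47; pay $330.26 → $350.21

$330.26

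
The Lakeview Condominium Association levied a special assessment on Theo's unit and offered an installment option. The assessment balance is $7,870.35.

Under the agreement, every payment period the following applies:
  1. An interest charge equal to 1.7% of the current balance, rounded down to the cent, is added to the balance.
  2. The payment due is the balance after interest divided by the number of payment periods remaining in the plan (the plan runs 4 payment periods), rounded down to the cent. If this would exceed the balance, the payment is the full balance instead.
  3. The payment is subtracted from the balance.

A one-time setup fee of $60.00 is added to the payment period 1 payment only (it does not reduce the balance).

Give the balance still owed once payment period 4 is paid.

# | Opening | Interest | Payment | Fee | End bal
1 | $7,870.35 | $133.79 | $2,001.03 | $60.00 | $6,003.11
2 | $6,003.11 | $102.05 | $2,035.05 | — | $4,070.11
3 | $4,070.11 | $69.19 | $2,069.65 | — | $2,069.65
4 | $2,069.65 | $35.18 | $2,104.83 | — | $0.00

$0.00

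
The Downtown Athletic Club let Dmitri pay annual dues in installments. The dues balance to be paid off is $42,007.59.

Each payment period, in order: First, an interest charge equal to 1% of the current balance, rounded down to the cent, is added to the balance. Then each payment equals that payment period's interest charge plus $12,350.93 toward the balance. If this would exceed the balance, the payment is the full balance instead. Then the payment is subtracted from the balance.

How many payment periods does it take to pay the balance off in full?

4

# | Opening | Interest | Payment | End bal
1 | $42,007.59 | $420.07 | $12,771.00 | $29,656.66
2 | $29,656.66 | $296.56 | $12,647.49 | $17,305.73
3 | $17,305.73 | $173.05 | $12,523.98 | $4,954.80
4 | $4,954.80 | $49.54 | $5,004.34 | $0.00
Balance reaches $0.00 in payment period 4.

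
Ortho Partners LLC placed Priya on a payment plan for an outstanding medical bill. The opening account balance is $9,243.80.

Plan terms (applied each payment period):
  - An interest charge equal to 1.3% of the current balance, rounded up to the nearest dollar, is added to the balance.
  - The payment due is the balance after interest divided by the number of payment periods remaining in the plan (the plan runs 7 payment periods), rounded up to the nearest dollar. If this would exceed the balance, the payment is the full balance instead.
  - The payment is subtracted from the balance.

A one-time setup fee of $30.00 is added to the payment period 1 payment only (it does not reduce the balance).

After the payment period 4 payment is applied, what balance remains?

$4,172.80

Payment period 1: opening $9,243.80; interest $121.00 → $9,364.80; payment $1,338.00 (+ $30.00 fee); balance $8,026.80
Payment period 2: opening $8,026.80; interest $105.00 → $8,131.80; payment $1,356.00; balance $6,775.80
Payment period 3: opening $6,775.80; interest $89.00 → $6,864.80; payment $1,373.00; balance $5,491.80
Payment period 4: opening $5,491.80; interest $72.00 → $5,563.80; payment $1,391.00; balance $4,172.80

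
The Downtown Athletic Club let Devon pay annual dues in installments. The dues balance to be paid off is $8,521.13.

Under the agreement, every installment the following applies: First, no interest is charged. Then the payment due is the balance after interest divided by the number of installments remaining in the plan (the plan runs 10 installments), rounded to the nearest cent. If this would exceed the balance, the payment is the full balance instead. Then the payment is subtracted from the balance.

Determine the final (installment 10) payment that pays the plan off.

$852.11

# | Opening | Payment | End bal
1 | $8,521.13 | $852.11 | $7,669.02
2 | $7,669.02 | $852.11 | $6,816.91
3 | $6,816.91 | $852.11 | $5,964.80
4 | $5,964.80 | $852.11 | $5,112.69
5 | $5,112.69 | $852.12 | $4,260.57
6 | $4,260.57 | $852.11 | $3,408.46
7 | $3,408.46 | $852.12 | $2,556.34
8 | $2,556.34 | $852.11 | $1,704.23
9 | $1,704.23 | $852.12 | $852.11
10 | $852.11 | $852.11 | $0.00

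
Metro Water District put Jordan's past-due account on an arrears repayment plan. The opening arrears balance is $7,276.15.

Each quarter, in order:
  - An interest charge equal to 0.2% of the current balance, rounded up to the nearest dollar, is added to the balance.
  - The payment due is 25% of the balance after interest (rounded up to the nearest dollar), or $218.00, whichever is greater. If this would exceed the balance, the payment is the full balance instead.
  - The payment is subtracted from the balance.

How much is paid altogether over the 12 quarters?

# | Opening | Interest | Payment | End bal
1 | $7,276.15 | $15.00 | $1,823.00 | $5,468.15
2 | $5,468.15 | $11.00 | $1,370.00 | $4,109.15
3 | $4,109.15 | $9.00 | $1,030.00 | $3,088.15
4 | $3,088.15 | $7.00 | $774.00 | $2,321.15
5 | $2,321.15 | $5.00 | $582.00 | $1,744.15
6 | $1,744.15 | $4.00 | $438.00 | $1,310.15
7 | $1,310.15 | $3.00 | $329.00 | $984.15
8 | $984.15 | $2.00 | $247.00 | $739.15
9 | $739.15 | $2.00 | $218.00 | $523.15
10 | $523.15 | $2.00 | $218.00 | $307.15
11 | $307.15 | $1.00 | $218.00 | $90.15
12 | $90.15 | $1.00 | $91.15 | $0.00
Total paid: $7,338.15

$7,338.15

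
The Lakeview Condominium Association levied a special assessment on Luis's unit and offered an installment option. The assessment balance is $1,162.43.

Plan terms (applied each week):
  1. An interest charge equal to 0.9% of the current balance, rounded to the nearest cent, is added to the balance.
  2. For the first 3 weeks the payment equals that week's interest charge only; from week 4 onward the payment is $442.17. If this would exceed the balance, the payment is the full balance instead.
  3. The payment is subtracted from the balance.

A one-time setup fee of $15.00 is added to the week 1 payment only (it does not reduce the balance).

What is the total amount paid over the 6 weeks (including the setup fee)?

$1,228.51

Week 1: opening $1,162.43; interest $10.46 → $1,172.89; payment $10.46 (+ $15.00 fee); balance $1,162.43
Week 2: opening $1,162.43; interest $10.46 → $1,172.89; payment $10.46; balance $1,162.43
Week 3: opening $1,162.43; interest $10.46 → $1,172.89; payment $10.46; balance $1,162.43
Week 4: opening $1,162.43; interest $10.46 → $1,172.89; payment $442.17; balance $730.72
Week 5: opening $730.72; interest $6.58 → $737.30; payment $442.17; balance $295.13
Week 6: opening $295.13; interest $2.66 → $297.79; payment $297.79; balance $0.00
Total paid: $1,228.51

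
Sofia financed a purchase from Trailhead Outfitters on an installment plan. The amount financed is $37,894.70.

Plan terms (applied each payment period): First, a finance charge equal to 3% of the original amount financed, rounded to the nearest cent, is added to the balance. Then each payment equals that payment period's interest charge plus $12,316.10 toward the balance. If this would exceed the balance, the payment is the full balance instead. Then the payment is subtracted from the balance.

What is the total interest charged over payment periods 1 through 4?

# | Opening | Interest | Payment | End bal
1 | $37,894.70 | $1,136.84 | $13,452.94 | $25,578.60
2 | $25,578.60 | $1,136.84 | $13,452.94 | $13,262.50
3 | $13,262.50 | $1,136.84 | $13,452.94 | $946.40
4 | $946.40 | $1,136.84 | $2,083.24 | $0.00
Total interest: $1,136.84 + $1,136.84 + $1,136.84 + $1,136.84 = $4,547.36

$4,547.36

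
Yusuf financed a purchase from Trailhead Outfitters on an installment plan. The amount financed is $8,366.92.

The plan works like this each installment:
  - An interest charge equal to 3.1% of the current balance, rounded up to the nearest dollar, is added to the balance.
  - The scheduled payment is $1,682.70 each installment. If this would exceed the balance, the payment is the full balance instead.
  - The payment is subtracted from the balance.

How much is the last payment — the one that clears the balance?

Installment 1: opening $8,366.92; interest $260.00 → $8,626.92; payment $1,682.70; balance $6,944.22
Installment 2: opening $6,944.22; interest $216.00 → $7,160.22; payment $1,682.70; balance $5,477.52
Installment 3: opening $5,477.52; interest $170.00 → $5,647.52; payment $1,682.70; balance $3,964.82
Installment 4: opening $3,964.82; interest $123.00 → $4,087.82; payment $1,682.70; balance $2,405.12
Installment 5: opening $2,405.12; interest $75.00 → $2,480.12; payment $1,682.70; balance $797.42
Installment 6: opening $797.42; interest $25.00 → $822.42; payment $822.42; balance $0.00

$822.42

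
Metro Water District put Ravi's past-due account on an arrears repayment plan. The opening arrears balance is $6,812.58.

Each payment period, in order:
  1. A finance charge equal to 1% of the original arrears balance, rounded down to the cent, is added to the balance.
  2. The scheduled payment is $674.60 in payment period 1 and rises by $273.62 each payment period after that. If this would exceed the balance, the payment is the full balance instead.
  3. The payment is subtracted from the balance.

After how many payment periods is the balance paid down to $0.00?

6

# | Opening | Interest | Payment | End bal
1 | $6,812.58 | $68.12 | $674.60 | $6,206.10
2 | $6,206.10 | $68.12 | $948.22 | $5,326.00
3 | $5,326.00 | $68.12 | $1,221.84 | $4,172.28
4 | $4,172.28 | $68.12 | $1,495.46 | $2,744.94
5 | $2,744.94 | $68.12 | $1,769.08 | $1,043.98
6 | $1,043.98 | $68.12 | $1,112.10 | $0.00
Balance reaches $0.00 in payment period 6.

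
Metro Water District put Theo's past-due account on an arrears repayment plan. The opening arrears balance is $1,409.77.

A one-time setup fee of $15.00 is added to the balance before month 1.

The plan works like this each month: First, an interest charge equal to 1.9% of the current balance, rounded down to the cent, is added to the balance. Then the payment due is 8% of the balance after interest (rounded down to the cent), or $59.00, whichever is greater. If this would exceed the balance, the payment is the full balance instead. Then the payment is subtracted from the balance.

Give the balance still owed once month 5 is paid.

Month 1: $1,424.77 +$27.07 interest = $1,451.84; pay $116.14 → $1,335.70
Month 2: $1,335.70 +$25.37 interest = $1,361.07; pay $108.88 → $1,252.19
Month 3: $1,252.19 +$23.79 interest = $1,275.98; pay $102.07 → $1,173.91
Month 4: $1,173.91 +$22.30 interest = $1,196.21; pay $95.69 → $1,100.52
Month 5: $1,100.52 +$20.90 interest = $1,121.42; pay $89.71 → $1,031.71

$1,031.71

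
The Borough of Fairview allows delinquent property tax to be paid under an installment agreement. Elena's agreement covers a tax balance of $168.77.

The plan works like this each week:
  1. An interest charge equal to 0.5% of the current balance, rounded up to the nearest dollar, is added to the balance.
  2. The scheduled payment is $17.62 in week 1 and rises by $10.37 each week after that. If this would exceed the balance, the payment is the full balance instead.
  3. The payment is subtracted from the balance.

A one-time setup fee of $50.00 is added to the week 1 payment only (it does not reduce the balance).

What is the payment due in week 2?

Week 1: $168.77 +$1.00 interest = $169.77; pay $17.62 (+ $50.00 fee) → $152.15
Week 2: $152.15 +$1.00 interest = $153.15; pay $27.99 → $125.16

$27.99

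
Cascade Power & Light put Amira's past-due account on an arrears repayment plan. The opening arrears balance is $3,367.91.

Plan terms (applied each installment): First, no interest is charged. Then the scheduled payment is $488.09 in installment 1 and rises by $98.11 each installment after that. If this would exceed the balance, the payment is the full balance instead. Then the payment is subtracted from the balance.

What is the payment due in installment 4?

$782.42

Installment 1: opening $3,367.91; payment $488.09; balance $2,879.82
Installment 2: opening $2,879.82; payment $586.20; balance $2,293.62
Installment 3: opening $2,293.62; payment $684.31; balance $1,609.31
Installment 4: opening $1,609.31; payment $782.42; balance $826.89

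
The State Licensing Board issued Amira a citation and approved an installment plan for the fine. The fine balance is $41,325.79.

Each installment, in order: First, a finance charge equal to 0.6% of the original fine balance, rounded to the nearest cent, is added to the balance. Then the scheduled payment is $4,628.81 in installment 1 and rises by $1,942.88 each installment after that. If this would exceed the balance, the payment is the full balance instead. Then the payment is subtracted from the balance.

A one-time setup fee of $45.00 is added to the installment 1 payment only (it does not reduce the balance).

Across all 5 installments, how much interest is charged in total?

$1,239.75

Installment 1: $41,325.79 +$247.95 interest = $41,573.74; pay $4,628.81 (+ $45.00 fee) → $36,944.93
Installment 2: $36,944.93 +$247.95 interest = $37,192.88; pay $6,571.69 → $30,621.19
Installment 3: $30,621.19 +$247.95 interest = $30,869.14; pay $8,514.57 → $22,354.57
Installment 4: $22,354.57 +$247.95 interest = $22,602.52; pay $10,457.45 → $12,145.07
Installment 5: $12,145.07 +$247.95 interest = $12,393.02; pay $12,393.02 → $0.00
Total interest: $247.95 + $247.95 + $247.95 + $247.95 + $247.95 = $1,239.75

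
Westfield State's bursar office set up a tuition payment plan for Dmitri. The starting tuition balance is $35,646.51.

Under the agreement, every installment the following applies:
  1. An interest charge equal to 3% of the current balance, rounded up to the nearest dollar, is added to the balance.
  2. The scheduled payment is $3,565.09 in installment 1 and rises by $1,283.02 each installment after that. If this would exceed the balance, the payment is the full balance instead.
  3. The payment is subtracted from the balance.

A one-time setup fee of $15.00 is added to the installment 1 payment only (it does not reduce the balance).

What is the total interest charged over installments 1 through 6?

$4,463.00

Installment 1: $35,646.51 +$1,070.00 interest = $36,716.51; pay $3,565.09 (+ $15.00 fee) → $33,151.42
Installment 2: $33,151.42 +$995.00 interest = $34,146.42; pay $4,848.11 → $29,298.31
Installment 3: $29,298.31 +$879.00 interest = $30,177.31; pay $6,131.13 → $24,046.18
Installment 4: $24,046.18 +$722.00 interest = $24,768.18; pay $7,414.15 → $17,354.03
Installment 5: $17,354.03 +$521.00 interest = $17,875.03; pay $8,697.17 → $9,177.86
Installment 6: $9,177.86 +$276.00 interest = $9,453.86; pay $9,453.86 → $0.00
Total interest: $1,070.00 + $995.00 + $879.00 + $722.00 + $521.00 + $276.00 = $4,463.00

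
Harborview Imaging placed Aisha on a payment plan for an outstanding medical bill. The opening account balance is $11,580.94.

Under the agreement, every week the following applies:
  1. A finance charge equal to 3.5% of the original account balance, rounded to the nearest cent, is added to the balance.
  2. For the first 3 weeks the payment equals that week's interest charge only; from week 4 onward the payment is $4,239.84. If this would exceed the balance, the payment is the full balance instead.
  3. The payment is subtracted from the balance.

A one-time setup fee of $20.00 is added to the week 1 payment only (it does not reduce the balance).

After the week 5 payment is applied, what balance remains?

Week 1: opening $11,580.94; interest $405.33 → $11,986.27; payment $405.33 (+ $20.00 fee); balance $11,580.94
Week 2: opening $11,580.94; interest $405.33 → $11,986.27; payment $405.33; balance $11,580.94
Week 3: opening $11,580.94; interest $405.33 → $11,986.27; payment $405.33; balance $11,580.94
Week 4: opening $11,580.94; interest $405.33 → $11,986.27; payment $4,239.84; balance $7,746.43
Week 5: opening $7,746.43; interest $405.33 → $8,151.76; payment $4,239.84; balance $3,911.92

$3,911.92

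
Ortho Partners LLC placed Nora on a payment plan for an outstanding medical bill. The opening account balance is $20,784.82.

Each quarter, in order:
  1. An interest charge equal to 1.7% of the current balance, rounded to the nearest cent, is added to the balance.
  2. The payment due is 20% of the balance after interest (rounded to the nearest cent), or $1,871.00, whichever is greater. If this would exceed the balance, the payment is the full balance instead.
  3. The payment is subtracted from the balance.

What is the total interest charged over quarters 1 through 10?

$1,546.27

Quarter 1: $20,784.82 +$353.34 interest = $21,138.16; pay $4,227.63 → $16,910.53
Quarter 2: $16,910.53 +$287.48 interest = $17,198.01; pay $3,439.60 → $13,758.41
Quarter 3: $13,758.41 +$233.89 interest = $13,992.30; pay $2,798.46 → $11,193.84
Quarter 4: $11,193.84 +$190.30 interest = $11,384.14; pay $2,276.83 → $9,107.31
Quarter 5: $9,107.31 +$154.82 interest = $9,262.13; pay $1,871.00 → $7,391.13
Quarter 6: $7,391.13 +$125.65 interest = $7,516.78; pay $1,871.00 → $5,645.78
Quarter 7: $5,645.78 +$95.98 interest = $5,741.76; pay $1,871.00 → $3,870.76
Quarter 8: $3,870.76 +$65.80 interest = $3,936.56; pay $1,871.00 → $2,065.56
Quarter 9: $2,065.56 +$35.11 interest = $2,100.67; pay $1,871.00 → $229.67
Quarter 10: $229.67 +$3.90 interest = $233.57; pay $233.57 → $0.00
Total interest: $353.34 + $287.48 + $233.89 + $190.30 + $154.82 + $125.65 + $95.98 + $65.80 + $35.11 + $3.90 = $1,546.27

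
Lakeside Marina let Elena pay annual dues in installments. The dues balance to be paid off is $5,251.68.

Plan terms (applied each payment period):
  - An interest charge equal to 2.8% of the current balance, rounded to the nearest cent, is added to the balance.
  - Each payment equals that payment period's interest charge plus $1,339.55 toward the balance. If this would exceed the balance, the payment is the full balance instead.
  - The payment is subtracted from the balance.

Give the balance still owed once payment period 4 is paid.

$0.00

# | Opening | Interest | Payment | End bal
1 | $5,251.68 | $147.05 | $1,486.60 | $3,912.13
2 | $3,912.13 | $109.54 | $1,449.09 | $2,572.58
3 | $2,572.58 | $72.03 | $1,411.58 | $1,233.03
4 | $1,233.03 | $34.52 | $1,267.55 | $0.00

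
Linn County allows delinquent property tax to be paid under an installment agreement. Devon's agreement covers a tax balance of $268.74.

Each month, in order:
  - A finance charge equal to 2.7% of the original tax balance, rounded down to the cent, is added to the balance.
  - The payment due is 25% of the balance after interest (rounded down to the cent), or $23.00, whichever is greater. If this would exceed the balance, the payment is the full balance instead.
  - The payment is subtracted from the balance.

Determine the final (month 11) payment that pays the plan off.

# | Opening | Interest | Payment | End bal
1 | $268.74 | $7.25 | $68.99 | $207.00
2 | $207.00 | $7.25 | $53.56 | $160.69
3 | $160.69 | $7.25 | $41.98 | $125.96
4 | $125.96 | $7.25 | $33.30 | $99.91
5 | $99.91 | $7.25 | $26.79 | $80.37
6 | $80.37 | $7.25 | $23.00 | $64.62
7 | $64.62 | $7.25 | $23.00 | $48.87
8 | $48.87 | $7.25 | $23.00 | $33.12
9 | $33.12 | $7.25 | $23.00 | $17.37
10 | $17.37 | $7.25 | $23.00 | $1.62
11 | $1.62 | $7.25 | $8.87 | $0.00

$8.87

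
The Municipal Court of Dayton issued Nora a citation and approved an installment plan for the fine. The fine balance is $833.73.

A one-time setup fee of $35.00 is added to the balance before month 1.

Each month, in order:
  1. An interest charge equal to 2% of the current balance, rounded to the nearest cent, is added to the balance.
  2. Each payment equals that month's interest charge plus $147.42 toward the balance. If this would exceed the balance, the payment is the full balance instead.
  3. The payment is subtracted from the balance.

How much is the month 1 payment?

$164.79

# | Opening | Interest | Payment | End bal
1 | $868.73 | $17.37 | $164.79 | $721.31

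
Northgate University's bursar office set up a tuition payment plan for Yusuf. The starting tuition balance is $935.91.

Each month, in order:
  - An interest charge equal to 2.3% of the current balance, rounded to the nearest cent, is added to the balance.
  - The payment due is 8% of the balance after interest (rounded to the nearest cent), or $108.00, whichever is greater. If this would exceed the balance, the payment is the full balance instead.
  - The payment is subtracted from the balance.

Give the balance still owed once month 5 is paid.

Month 1: $935.91 +$21.53 interest = $957.44; pay $108.00 → $849.44
Month 2: $849.44 +$19.54 interest = $868.98; pay $108.00 → $760.98
Month 3: $760.98 +$17.50 interest = $778.48; pay $108.00 → $670.48
Month 4: $670.48 +$15.42 interest = $685.90; pay $108.00 → $577.90
Month 5: $577.90 +$13.29 interest = $591.19; pay $108.00 → $483.19

$483.19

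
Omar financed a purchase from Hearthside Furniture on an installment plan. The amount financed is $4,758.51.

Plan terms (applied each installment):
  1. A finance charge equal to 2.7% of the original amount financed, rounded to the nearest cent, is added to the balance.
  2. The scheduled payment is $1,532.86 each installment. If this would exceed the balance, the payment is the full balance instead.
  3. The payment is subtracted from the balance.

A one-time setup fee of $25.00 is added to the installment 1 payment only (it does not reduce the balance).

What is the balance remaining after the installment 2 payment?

Installment 1: opening $4,758.51; interest $128.48 → $4,886.99; payment $1,532.86 (+ $25.00 fee); balance $3,354.13
Installment 2: opening $3,354.13; interest $128.48 → $3,482.61; payment $1,532.86; balance $1,949.75

$1,949.75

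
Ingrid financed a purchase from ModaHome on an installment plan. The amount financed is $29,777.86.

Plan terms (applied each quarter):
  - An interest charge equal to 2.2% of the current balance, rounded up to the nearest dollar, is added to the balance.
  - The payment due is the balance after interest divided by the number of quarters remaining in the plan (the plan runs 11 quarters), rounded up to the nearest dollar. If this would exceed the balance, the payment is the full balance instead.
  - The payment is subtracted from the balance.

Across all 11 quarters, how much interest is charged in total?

$4,239.00

Quarter 1: opening $29,777.86; interest $656.00 → $30,433.86; payment $2,767.00; balance $27,666.86
Quarter 2: opening $27,666.86; interest $609.00 → $28,275.86; payment $2,828.00; balance $25,447.86
Quarter 3: opening $25,447.86; interest $560.00 → $26,007.86; payment $2,890.00; balance $23,117.86
Quarter 4: opening $23,117.86; interest $509.00 → $23,626.86; payment $2,954.00; balance $20,672.86
Quarter 5: opening $20,672.86; interest $455.00 → $21,127.86; payment $3,019.00; balance $18,108.86
Quarter 6: opening $18,108.86; interest $399.00 → $18,507.86; payment $3,085.00; balance $15,422.86
Quarter 7: opening $15,422.86; interest $340.00 → $15,762.86; payment $3,153.00; balance $12,609.86
Quarter 8: opening $12,609.86; interest $278.00 → $12,887.86; payment $3,222.00; balance $9,665.86
Quarter 9: opening $9,665.86; interest $213.00 → $9,878.86; payment $3,293.00; balance $6,585.86
Quarter 10: opening $6,585.86; interest $145.00 → $6,730.86; payment $3,366.00; balance $3,364.86
Quarter 11: opening $3,364.86; interest $75.00 → $3,439.86; payment $3,439.86; balance $0.00
Total interest: $656.00 + $609.00 + $560.00 + $509.00 + $455.00 + $399.00 + $340.00 + $278.00 + $213.00 + $145.00 + $75.00 = $4,239.00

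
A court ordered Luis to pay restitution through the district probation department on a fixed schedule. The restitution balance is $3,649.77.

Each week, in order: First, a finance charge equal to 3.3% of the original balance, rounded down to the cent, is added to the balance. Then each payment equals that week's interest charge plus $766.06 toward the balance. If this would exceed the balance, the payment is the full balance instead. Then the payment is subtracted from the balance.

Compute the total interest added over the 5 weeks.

$602.20

Week 1: $3,649.77 +$120.44 interest = $3,770.21; pay $886.50 → $2,883.71
Week 2: $2,883.71 +$120.44 interest = $3,004.15; pay $886.50 → $2,117.65
Week 3: $2,117.65 +$120.44 interest = $2,238.09; pay $886.50 → $1,351.59
Week 4: $1,351.59 +$120.44 interest = $1,472.03; pay $886.50 → $585.53
Week 5: $585.53 +$120.44 interest = $705.97; pay $705.97 → $0.00
Total interest: $120.44 + $120.44 + $120.44 + $120.44 + $120.44 = $602.20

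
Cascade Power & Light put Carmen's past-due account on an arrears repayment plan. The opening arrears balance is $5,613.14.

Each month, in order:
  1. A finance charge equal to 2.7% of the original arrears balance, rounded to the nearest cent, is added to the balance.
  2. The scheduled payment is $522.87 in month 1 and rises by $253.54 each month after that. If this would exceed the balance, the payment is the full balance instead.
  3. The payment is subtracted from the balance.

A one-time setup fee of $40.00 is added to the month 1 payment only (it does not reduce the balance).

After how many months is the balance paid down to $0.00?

Month 1: opening $5,613.14; interest $151.55 → $5,764.69; payment $522.87 (+ $40.00 fee); balance $5,241.82
Month 2: opening $5,241.82; interest $151.55 → $5,393.37; payment $776.41; balance $4,616.96
Month 3: opening $4,616.96; interest $151.55 → $4,768.51; payment $1,029.95; balance $3,738.56
Month 4: opening $3,738.56; interest $151.55 → $3,890.11; payment $1,283.49; balance $2,606.62
Month 5: opening $2,606.62; interest $151.55 → $2,758.17; payment $1,537.03; balance $1,221.14
Month 6: opening $1,221.14; interest $151.55 → $1,372.69; payment $1,372.69; balance $0.00
Balance reaches $0.00 in month 6.

6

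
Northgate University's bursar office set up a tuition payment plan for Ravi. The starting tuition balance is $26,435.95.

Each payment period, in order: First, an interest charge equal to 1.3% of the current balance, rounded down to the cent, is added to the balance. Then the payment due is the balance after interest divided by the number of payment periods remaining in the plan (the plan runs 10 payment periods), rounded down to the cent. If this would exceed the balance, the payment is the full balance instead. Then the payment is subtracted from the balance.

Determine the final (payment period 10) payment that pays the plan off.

Payment period 1: $26,435.95 +$343.66 interest = $26,779.61; pay $2,677.96 → $24,101.65
Payment period 2: $24,101.65 +$313.32 interest = $24,414.97; pay $2,712.77 → $21,702.20
Payment period 3: $21,702.20 +$282.12 interest = $21,984.32; pay $2,748.04 → $19,236.28
Payment period 4: $19,236.28 +$250.07 interest = $19,486.35; pay $2,783.76 → $16,702.59
Payment period 5: $16,702.59 +$217.13 interest = $16,919.72; pay $2,819.95 → $14,099.77
Payment period 6: $14,099.77 +$183.29 interest = $14,283.06; pay $2,856.61 → $11,426.45
Payment period 7: $11,426.45 +$148.54 interest = $11,574.99; pay $2,893.74 → $8,681.25
Payment period 8: $8,681.25 +$112.85 interest = $8,794.10; pay $2,931.36 → $5,862.74
Payment period 9: $5,862.74 +$76.21 interest = $5,938.95; pay $2,969.47 → $2,969.48
Payment period 10: $2,969.48 +$38.60 interest = $3,008.08; pay $3,008.08 → $0.00

$3,008.08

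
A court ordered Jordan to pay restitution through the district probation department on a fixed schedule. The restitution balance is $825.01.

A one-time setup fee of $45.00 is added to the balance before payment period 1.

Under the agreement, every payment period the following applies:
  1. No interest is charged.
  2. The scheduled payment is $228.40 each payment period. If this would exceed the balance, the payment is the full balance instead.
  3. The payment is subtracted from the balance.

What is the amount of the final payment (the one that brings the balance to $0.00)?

# | Opening | Payment | End bal
1 | $870.01 | $228.40 | $641.61
2 | $641.61 | $228.40 | $413.21
3 | $413.21 | $228.40 | $184.81
4 | $184.81 | $184.81 | $0.00

$184.81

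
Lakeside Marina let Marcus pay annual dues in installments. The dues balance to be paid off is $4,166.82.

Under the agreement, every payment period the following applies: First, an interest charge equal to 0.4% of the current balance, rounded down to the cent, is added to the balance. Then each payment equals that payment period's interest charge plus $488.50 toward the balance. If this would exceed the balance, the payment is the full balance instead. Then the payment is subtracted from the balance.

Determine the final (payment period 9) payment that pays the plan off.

$259.85

Payment period 1: opening $4,166.82; interest $16.66 → $4,183.48; payment $505.16; balance $3,678.32
Payment period 2: opening $3,678.32; interest $14.71 → $3,693.03; payment $503.21; balance $3,189.82
Payment period 3: opening $3,189.82; interest $12.75 → $3,202.57; payment $501.25; balance $2,701.32
Payment period 4: opening $2,701.32; interest $10.80 → $2,712.12; payment $499.30; balance $2,212.82
Payment period 5: opening $2,212.82; interest $8.85 → $2,221.67; payment $497.35; balance $1,724.32
Payment period 6: opening $1,724.32; interest $6.89 → $1,731.21; payment $495.39; balance $1,235.82
Payment period 7: opening $1,235.82; interest $4.94 → $1,240.76; payment $493.44; balance $747.32
Payment period 8: opening $747.32; interest $2.98 → $750.30; payment $491.48; balance $258.82
Payment period 9: opening $258.82; interest $1.03 → $259.85; payment $259.85; balance $0.00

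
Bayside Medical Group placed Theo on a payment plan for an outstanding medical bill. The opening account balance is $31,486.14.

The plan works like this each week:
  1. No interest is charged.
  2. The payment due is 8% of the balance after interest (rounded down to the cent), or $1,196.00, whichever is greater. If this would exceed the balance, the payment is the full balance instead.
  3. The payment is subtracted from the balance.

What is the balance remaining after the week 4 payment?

# | Opening | Payment | End bal
1 | $31,486.14 | $2,518.89 | $28,967.25
2 | $28,967.25 | $2,317.38 | $26,649.87
3 | $26,649.87 | $2,131.98 | $24,517.89
4 | $24,517.89 | $1,961.43 | $22,556.46

$22,556.46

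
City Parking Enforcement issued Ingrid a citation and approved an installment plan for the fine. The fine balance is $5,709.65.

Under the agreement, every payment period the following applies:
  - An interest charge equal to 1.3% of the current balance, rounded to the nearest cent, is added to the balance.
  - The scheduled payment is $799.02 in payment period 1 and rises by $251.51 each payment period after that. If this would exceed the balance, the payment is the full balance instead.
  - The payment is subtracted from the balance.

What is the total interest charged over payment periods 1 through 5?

$242.77

Payment period 1: $5,709.65 +$74.23 interest = $5,783.88; pay $799.02 → $4,984.86
Payment period 2: $4,984.86 +$64.80 interest = $5,049.66; pay $1,050.53 → $3,999.13
Payment period 3: $3,999.13 +$51.99 interest = $4,051.12; pay $1,302.04 → $2,749.08
Payment period 4: $2,749.08 +$35.74 interest = $2,784.82; pay $1,553.55 → $1,231.27
Payment period 5: $1,231.27 +$16.01 interest = $1,247.28; pay $1,247.28 → $0.00
Total interest: $74.23 + $64.80 + $51.99 + $35.74 + $16.01 = $242.77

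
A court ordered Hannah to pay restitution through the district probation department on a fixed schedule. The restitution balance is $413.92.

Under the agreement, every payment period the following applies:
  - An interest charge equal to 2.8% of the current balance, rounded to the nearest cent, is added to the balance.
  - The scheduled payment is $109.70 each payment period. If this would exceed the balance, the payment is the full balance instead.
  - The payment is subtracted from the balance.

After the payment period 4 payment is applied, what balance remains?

# | Opening | Interest | Payment | End bal
1 | $413.92 | $11.59 | $109.70 | $315.81
2 | $315.81 | $8.84 | $109.70 | $214.95
3 | $214.95 | $6.02 | $109.70 | $111.27
4 | $111.27 | $3.12 | $109.70 | $4.69

$4.69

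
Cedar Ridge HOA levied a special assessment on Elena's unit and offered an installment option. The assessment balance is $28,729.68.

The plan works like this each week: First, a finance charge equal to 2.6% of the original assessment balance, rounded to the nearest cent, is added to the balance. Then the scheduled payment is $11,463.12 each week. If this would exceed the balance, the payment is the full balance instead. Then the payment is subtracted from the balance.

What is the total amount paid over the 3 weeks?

Week 1: $28,729.68 +$746.97 interest = $29,476.65; pay $11,463.12 → $18,013.53
Week 2: $18,013.53 +$746.97 interest = $18,760.50; pay $11,463.12 → $7,297.38
Week 3: $7,297.38 +$746.97 interest = $8,044.35; pay $8,044.35 → $0.00
Total paid: $30,970.59

$30,970.59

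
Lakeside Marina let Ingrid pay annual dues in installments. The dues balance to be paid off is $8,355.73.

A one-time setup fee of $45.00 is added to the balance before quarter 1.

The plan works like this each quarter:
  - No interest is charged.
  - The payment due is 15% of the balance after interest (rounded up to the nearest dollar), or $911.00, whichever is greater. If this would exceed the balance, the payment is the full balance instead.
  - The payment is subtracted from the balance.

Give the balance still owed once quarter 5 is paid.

$3,335.73

Quarter 1: $8,400.73 − $1,261.00 → $7,139.73
Quarter 2: $7,139.73 − $1,071.00 → $6,068.73
Quarter 3: $6,068.73 − $911.00 → $5,157.73
Quarter 4: $5,157.73 − $911.00 → $4,246.73
Quarter 5: $4,246.73 − $911.00 → $3,335.73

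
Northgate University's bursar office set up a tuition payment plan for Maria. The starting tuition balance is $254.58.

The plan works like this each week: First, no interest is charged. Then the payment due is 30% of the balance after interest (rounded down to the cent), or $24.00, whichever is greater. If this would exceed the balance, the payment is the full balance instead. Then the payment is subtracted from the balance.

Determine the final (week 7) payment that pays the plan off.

# | Opening | Payment | End bal
1 | $254.58 | $76.37 | $178.21
2 | $178.21 | $53.46 | $124.75
3 | $124.75 | $37.42 | $87.33
4 | $87.33 | $26.19 | $61.14
5 | $61.14 | $24.00 | $37.14
6 | $37.14 | $24.00 | $13.14
7 | $13.14 | $13.14 | $0.00

$13.14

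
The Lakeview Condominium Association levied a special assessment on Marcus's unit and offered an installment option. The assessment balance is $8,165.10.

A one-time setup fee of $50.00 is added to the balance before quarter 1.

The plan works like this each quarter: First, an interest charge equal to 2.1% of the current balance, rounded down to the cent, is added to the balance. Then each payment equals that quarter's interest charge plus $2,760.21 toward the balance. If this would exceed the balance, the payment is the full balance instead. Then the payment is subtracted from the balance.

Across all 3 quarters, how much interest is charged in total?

Quarter 1: opening $8,215.10; interest $172.51 → $8,387.61; payment $2,932.72; balance $5,454.89
Quarter 2: opening $5,454.89; interest $114.55 → $5,569.44; payment $2,874.76; balance $2,694.68
Quarter 3: opening $2,694.68; interest $56.58 → $2,751.26; payment $2,751.26; balance $0.00
Total interest: $172.51 + $114.55 + $56.58 = $343.64

$343.64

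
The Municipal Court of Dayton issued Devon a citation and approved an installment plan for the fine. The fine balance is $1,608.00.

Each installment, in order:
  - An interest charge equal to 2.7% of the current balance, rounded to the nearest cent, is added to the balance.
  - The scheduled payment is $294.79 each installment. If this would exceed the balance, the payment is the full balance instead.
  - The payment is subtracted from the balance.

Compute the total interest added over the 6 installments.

# | Opening | Interest | Payment | End bal
1 | $1,608.00 | $43.42 | $294.79 | $1,356.63
2 | $1,356.63 | $36.63 | $294.79 | $1,098.47
3 | $1,098.47 | $29.66 | $294.79 | $833.34
4 | $833.34 | $22.50 | $294.79 | $561.05
5 | $561.05 | $15.15 | $294.79 | $281.41
6 | $281.41 | $7.60 | $289.01 | $0.00
Total interest: $43.42 + $36.63 + $29.66 + $22.50 + $15.15 + $7.60 = $154.96

$154.96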